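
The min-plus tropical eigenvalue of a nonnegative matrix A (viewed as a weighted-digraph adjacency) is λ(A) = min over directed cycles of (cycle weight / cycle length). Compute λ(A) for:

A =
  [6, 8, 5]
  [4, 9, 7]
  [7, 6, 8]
λ(A) = 5

Enumerate directed cycles and compute their means (weight / length). Sample:
  cycle 0 → 0: weight = 6, length = 1, mean = 6/1 ≈ 6.000
  cycle 1 → 1: weight = 9, length = 1, mean = 9/1 ≈ 9.000
  cycle 2 → 2: weight = 8, length = 1, mean = 8/1 ≈ 8.000
  cycle 0 → 1 → 0: weight = 12, length = 2, mean = 12/2 ≈ 6.000
  cycle 0 → 2 → 0: weight = 12, length = 2, mean = 12/2 ≈ 6.000
  cycle 1 → 0 → 1: weight = 12, length = 2, mean = 12/2 ≈ 6.000
Minimum mean = 5.000, attained e.g. along the cycle 0 → 2 → 1 → 0 with weight 15 and length 3. So λ(A) = 15/3 = 5.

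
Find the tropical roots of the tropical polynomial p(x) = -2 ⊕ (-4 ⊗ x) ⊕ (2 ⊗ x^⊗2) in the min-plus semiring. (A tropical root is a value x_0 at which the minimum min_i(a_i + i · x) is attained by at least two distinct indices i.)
Roots: {-6, 2}

Each tropical root is a break point of the lower envelope of the lines y = a_i + i · x (there are 3 lines, with slopes 0, 1, ..., 2). Only the lines that attain the minimum somewhere contribute to roots; other lines are dominated. Here the surviving (envelope) indices are i = 2, i = 1, i = 0.
Intersections between consecutive envelope lines give the roots: for adjacent envelope indices i < j the intersection is x = (a_i − a_j) / (j − i). Reading off the sorted break points: {-6, 2}.
Verification: at each break x_0, at least two indices attain the minimum of min_i(a_i + i · x_0).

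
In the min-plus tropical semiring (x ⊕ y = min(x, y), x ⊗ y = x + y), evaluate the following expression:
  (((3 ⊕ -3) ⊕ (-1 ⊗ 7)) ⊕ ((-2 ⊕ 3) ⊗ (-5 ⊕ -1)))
(((3 ⊕ -3) ⊕ (-1 ⊗ 7)) ⊕ ((-2 ⊕ 3) ⊗ (-5 ⊕ -1))) = -7

Expand innermost to outermost. Recall ⊕ takes the minimum of its arguments and ⊗ takes their sum. Working out the expression (((3 ⊕ -3) ⊕ (-1 ⊗ 7)) ⊕ ((-2 ⊕ 3) ⊗ (-5 ⊕ -1))) gives -7.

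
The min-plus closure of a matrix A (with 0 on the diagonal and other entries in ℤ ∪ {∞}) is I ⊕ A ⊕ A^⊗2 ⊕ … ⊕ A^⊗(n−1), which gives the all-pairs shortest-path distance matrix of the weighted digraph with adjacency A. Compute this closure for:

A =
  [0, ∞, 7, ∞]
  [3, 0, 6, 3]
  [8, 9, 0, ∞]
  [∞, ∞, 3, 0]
Closure =
  [0, 16, 7, 19]
  [3, 0, 6, 3]
  [8, 9, 0, 12]
  [11, 12, 3, 0]

This is the Floyd-Warshall all-pairs shortest-path computation. For each intermediate vertex k = 0, 1, …, 3, update dist[i][j] ← min(dist[i][j], dist[i][k] + dist[k][j]). The final matrix gives, for each (i, j), the minimum total weight of any directed path from i to j (possibly empty when i = j).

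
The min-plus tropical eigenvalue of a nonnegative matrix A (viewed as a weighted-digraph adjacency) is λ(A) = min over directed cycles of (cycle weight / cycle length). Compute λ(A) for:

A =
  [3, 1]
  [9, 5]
λ(A) = 3

Enumerate directed cycles and compute their means (weight / length). Sample:
  cycle 0 → 0: weight = 3, length = 1, mean = 3/1 ≈ 3.000
  cycle 1 → 1: weight = 5, length = 1, mean = 5/1 ≈ 5.000
  cycle 0 → 1 → 0: weight = 10, length = 2, mean = 10/2 ≈ 5.000
  cycle 1 → 0 → 1: weight = 10, length = 2, mean = 10/2 ≈ 5.000
Minimum mean = 3.000, attained e.g. along the cycle 0 → 0 with weight 3 and length 1. So λ(A) = 3/1 = 3.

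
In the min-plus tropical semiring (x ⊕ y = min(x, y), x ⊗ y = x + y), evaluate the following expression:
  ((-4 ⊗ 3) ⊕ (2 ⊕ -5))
((-4 ⊗ 3) ⊕ (2 ⊕ -5)) = -5

Expand innermost to outermost. Recall ⊕ takes the minimum of its arguments and ⊗ takes their sum. Working out the expression ((-4 ⊗ 3) ⊕ (2 ⊕ -5)) gives -5.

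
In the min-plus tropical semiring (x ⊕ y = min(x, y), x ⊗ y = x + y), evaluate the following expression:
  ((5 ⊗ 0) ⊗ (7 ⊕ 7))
((5 ⊗ 0) ⊗ (7 ⊕ 7)) = 12

Expand innermost to outermost. Recall ⊕ takes the minimum of its arguments and ⊗ takes their sum. Working out the expression ((5 ⊗ 0) ⊗ (7 ⊕ 7)) gives 12.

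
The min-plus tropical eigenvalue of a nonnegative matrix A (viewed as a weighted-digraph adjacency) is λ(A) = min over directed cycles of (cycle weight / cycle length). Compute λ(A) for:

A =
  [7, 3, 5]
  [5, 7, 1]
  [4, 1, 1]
λ(A) = 1

Enumerate directed cycles and compute their means (weight / length). Sample:
  cycle 0 → 0: weight = 7, length = 1, mean = 7/1 ≈ 7.000
  cycle 1 → 1: weight = 7, length = 1, mean = 7/1 ≈ 7.000
  cycle 2 → 2: weight = 1, length = 1, mean = 1/1 ≈ 1.000
  cycle 0 → 1 → 0: weight = 8, length = 2, mean = 8/2 ≈ 4.000
  cycle 0 → 2 → 0: weight = 9, length = 2, mean = 9/2 ≈ 4.500
  cycle 1 → 0 → 1: weight = 8, length = 2, mean = 8/2 ≈ 4.000
Minimum mean = 1.000, attained e.g. along the cycle 2 → 2 with weight 1 and length 1. So λ(A) = 1/1 = 1.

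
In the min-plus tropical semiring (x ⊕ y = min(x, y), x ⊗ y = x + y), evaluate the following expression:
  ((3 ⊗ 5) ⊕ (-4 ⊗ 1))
((3 ⊗ 5) ⊕ (-4 ⊗ 1)) = -3

Expand innermost to outermost. Recall ⊕ takes the minimum of its arguments and ⊗ takes their sum. Working out the expression ((3 ⊗ 5) ⊕ (-4 ⊗ 1)) gives -3.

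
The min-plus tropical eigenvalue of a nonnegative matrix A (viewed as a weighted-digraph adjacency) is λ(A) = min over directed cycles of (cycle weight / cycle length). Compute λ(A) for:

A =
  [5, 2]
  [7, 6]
λ(A) = 9/2

Enumerate directed cycles and compute their means (weight / length). Sample:
  cycle 0 → 0: weight = 5, length = 1, mean = 5/1 ≈ 5.000
  cycle 1 → 1: weight = 6, length = 1, mean = 6/1 ≈ 6.000
  cycle 0 → 1 → 0: weight = 9, length = 2, mean = 9/2 ≈ 4.500
  cycle 1 → 0 → 1: weight = 9, length = 2, mean = 9/2 ≈ 4.500
Minimum mean = 4.500, attained e.g. along the cycle 0 → 1 → 0 with weight 9 and length 2. So λ(A) = 9/2 = 9/2.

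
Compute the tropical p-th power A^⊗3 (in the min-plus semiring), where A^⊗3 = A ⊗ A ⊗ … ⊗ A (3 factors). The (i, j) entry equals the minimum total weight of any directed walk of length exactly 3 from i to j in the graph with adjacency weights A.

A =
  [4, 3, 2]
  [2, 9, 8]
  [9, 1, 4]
A^⊗3 =
  [5, 7, 7]
  [7, 5, 8]
  [7, 6, 5]

Each entry (A^⊗3)_ij equals the minimum over all length-3 walks i = v_0 → v_1 → … → v_3 = j of Σ_t A[v_t][v_{t+1}]. For example, for (i, j) = (0, 2) we minimise over 9 possible intermediate vertex sequences; the minimum is 7, attained along the walk 0 → 1 → 0 → 2.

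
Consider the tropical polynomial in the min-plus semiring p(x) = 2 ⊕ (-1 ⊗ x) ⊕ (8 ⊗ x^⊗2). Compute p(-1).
p(-1) = -2

A tropical monomial a ⊗ x^⊗i evaluates to a + i · x. Evaluating each term at x = -1:
  Term 0 contributes 2 + 0 · -1 = 2
  Term 1 contributes -1 + 1 · -1 = -2
  Term 2 contributes 8 + 2 · -1 = 6
p(-1) = ⊕ of these = min[2, -2, 6] = -2.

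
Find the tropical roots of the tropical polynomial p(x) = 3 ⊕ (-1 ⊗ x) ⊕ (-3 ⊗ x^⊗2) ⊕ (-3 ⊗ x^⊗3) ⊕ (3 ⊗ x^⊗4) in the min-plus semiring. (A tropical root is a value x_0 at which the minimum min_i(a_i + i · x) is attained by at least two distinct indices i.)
Roots: {-6, 0, 2, 4}

Each tropical root is a break point of the lower envelope of the lines y = a_i + i · x (there are 5 lines, with slopes 0, 1, ..., 4). Only the lines that attain the minimum somewhere contribute to roots; other lines are dominated. Here the surviving (envelope) indices are i = 4, i = 3, i = 2, i = 1, i = 0.
Intersections between consecutive envelope lines give the roots: for adjacent envelope indices i < j the intersection is x = (a_i − a_j) / (j − i). Reading off the sorted break points: {-6, 0, 2, 4}.
Verification: at each break x_0, at least two indices attain the minimum of min_i(a_i + i · x_0).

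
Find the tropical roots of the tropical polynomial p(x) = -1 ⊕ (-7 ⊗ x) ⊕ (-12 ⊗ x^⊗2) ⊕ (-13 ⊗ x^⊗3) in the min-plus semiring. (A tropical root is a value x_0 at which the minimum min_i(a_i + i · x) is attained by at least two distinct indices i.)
Roots: {1, 5, 6}

Each tropical root is a break point of the lower envelope of the lines y = a_i + i · x (there are 4 lines, with slopes 0, 1, ..., 3). Only the lines that attain the minimum somewhere contribute to roots; other lines are dominated. Here the surviving (envelope) indices are i = 3, i = 2, i = 1, i = 0.
Intersections between consecutive envelope lines give the roots: for adjacent envelope indices i < j the intersection is x = (a_i − a_j) / (j − i). Reading off the sorted break points: {1, 5, 6}.
Verification: at each break x_0, at least two indices attain the minimum of min_i(a_i + i · x_0).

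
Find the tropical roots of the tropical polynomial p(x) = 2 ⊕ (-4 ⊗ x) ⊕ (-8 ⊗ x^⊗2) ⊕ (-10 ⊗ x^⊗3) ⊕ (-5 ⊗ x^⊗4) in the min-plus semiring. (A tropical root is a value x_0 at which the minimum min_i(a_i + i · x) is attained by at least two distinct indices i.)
Roots: {-5, 2, 4, 6}

Each tropical root is a break point of the lower envelope of the lines y = a_i + i · x (there are 5 lines, with slopes 0, 1, ..., 4). Only the lines that attain the minimum somewhere contribute to roots; other lines are dominated. Here the surviving (envelope) indices are i = 4, i = 3, i = 2, i = 1, i = 0.
Intersections between consecutive envelope lines give the roots: for adjacent envelope indices i < j the intersection is x = (a_i − a_j) / (j − i). Reading off the sorted break points: {-5, 2, 4, 6}.
Verification: at each break x_0, at least two indices attain the minimum of min_i(a_i + i · x_0).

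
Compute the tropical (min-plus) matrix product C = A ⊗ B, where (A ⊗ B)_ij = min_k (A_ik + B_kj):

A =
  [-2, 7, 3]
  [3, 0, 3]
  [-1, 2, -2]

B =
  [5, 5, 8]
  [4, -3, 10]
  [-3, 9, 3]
A ⊗ B =
  [0, 3, 6]
  [0, -3, 6]
  [-5, -1, 1]

Apply the min-plus product entry-by-entry:
  C[0][0] = min over k of (A[0][0] + B[0][0] = -2 + 5 = 3, A[0][1] + B[1][0] = 7 + 4 = 11, A[0][2] + B[2][0] = 3 + -3 = 0) = 0 (attained at k = 2)
  C[0][1] = min over k of (A[0][0] + B[0][1] = -2 + 5 = 3, A[0][1] + B[1][1] = 7 + -3 = 4, A[0][2] + B[2][1] = 3 + 9 = 12) = 3 (attained at k = 0)
  C[0][2] = min over k of (A[0][0] + B[0][2] = -2 + 8 = 6, A[0][1] + B[1][2] = 7 + 10 = 17, A[0][2] + B[2][2] = 3 + 3 = 6) = 6 (attained at k = 0)
  C[1][0] = min over k of (A[1][0] + B[0][0] = 3 + 5 = 8, A[1][1] + B[1][0] = 0 + 4 = 4, A[1][2] + B[2][0] = 3 + -3 = 0) = 0 (attained at k = 2)
  C[1][1] = min over k of (A[1][0] + B[0][1] = 3 + 5 = 8, A[1][1] + B[1][1] = 0 + -3 = -3, A[1][2] + B[2][1] = 3 + 9 = 12) = -3 (attained at k = 1)
  C[1][2] = min over k of (A[1][0] + B[0][2] = 3 + 8 = 11, A[1][1] + B[1][2] = 0 + 10 = 10, A[1][2] + B[2][2] = 3 + 3 = 6) = 6 (attained at k = 2)
  C[2][0] = min over k of (A[2][0] + B[0][0] = -1 + 5 = 4, A[2][1] + B[1][0] = 2 + 4 = 6, A[2][2] + B[2][0] = -2 + -3 = -5) = -5 (attained at k = 2)
  C[2][1] = min over k of (A[2][0] + B[0][1] = -1 + 5 = 4, A[2][1] + B[1][1] = 2 + -3 = -1, A[2][2] + B[2][1] = -2 + 9 = 7) = -1 (attained at k = 1)
  C[2][2] = min over k of (A[2][0] + B[0][2] = -1 + 8 = 7, A[2][1] + B[1][2] = 2 + 10 = 12, A[2][2] + B[2][2] = -2 + 3 = 1) = 1 (attained at k = 2)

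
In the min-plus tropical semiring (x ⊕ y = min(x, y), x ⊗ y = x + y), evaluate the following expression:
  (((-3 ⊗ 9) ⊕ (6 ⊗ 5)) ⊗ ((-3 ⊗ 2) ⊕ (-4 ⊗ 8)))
(((-3 ⊗ 9) ⊕ (6 ⊗ 5)) ⊗ ((-3 ⊗ 2) ⊕ (-4 ⊗ 8))) = 5

Expand innermost to outermost. Recall ⊕ takes the minimum of its arguments and ⊗ takes their sum. Working out the expression (((-3 ⊗ 9) ⊕ (6 ⊗ 5)) ⊗ ((-3 ⊗ 2) ⊕ (-4 ⊗ 8))) gives 5.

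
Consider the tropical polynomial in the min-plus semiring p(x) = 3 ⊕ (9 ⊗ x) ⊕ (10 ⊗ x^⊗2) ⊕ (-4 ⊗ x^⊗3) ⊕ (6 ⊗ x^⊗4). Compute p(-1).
p(-1) = -7

A tropical monomial a ⊗ x^⊗i evaluates to a + i · x. Evaluating each term at x = -1:
  Term 0 contributes 3 + 0 · -1 = 3
  Term 1 contributes 9 + 1 · -1 = 8
  Term 2 contributes 10 + 2 · -1 = 8
  Term 3 contributes -4 + 3 · -1 = -7
  Term 4 contributes 6 + 4 · -1 = 2
p(-1) = ⊕ of these = min[3, 8, 8, -7, 2] = -7.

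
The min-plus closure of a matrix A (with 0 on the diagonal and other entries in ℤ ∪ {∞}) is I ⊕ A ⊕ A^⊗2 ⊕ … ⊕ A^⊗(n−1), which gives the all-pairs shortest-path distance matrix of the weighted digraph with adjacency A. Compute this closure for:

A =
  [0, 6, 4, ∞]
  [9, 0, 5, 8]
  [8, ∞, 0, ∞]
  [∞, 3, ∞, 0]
Closure =
  [0, 6, 4, 14]
  [9, 0, 5, 8]
  [8, 14, 0, 22]
  [12, 3, 8, 0]

This is the Floyd-Warshall all-pairs shortest-path computation. For each intermediate vertex k = 0, 1, …, 3, update dist[i][j] ← min(dist[i][j], dist[i][k] + dist[k][j]). The final matrix gives, for each (i, j), the minimum total weight of any directed path from i to j (possibly empty when i = j).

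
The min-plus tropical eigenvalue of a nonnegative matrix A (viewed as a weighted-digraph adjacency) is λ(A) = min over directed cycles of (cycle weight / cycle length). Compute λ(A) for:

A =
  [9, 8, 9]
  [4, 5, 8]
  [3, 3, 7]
λ(A) = 5

Enumerate directed cycles and compute their means (weight / length). Sample:
  cycle 0 → 0: weight = 9, length = 1, mean = 9/1 ≈ 9.000
  cycle 1 → 1: weight = 5, length = 1, mean = 5/1 ≈ 5.000
  cycle 2 → 2: weight = 7, length = 1, mean = 7/1 ≈ 7.000
  cycle 0 → 1 → 0: weight = 12, length = 2, mean = 12/2 ≈ 6.000
  cycle 0 → 2 → 0: weight = 12, length = 2, mean = 12/2 ≈ 6.000
  cycle 1 → 0 → 1: weight = 12, length = 2, mean = 12/2 ≈ 6.000
Minimum mean = 5.000, attained e.g. along the cycle 1 → 1 with weight 5 and length 1. So λ(A) = 5/1 = 5.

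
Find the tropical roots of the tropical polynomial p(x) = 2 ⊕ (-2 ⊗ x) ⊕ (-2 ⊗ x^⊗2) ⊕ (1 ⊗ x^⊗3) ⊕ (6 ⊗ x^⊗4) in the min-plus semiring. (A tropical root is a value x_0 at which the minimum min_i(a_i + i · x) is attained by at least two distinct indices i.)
Roots: {-5, -3, 0, 4}

Each tropical root is a break point of the lower envelope of the lines y = a_i + i · x (there are 5 lines, with slopes 0, 1, ..., 4). Only the lines that attain the minimum somewhere contribute to roots; other lines are dominated. Here the surviving (envelope) indices are i = 4, i = 3, i = 2, i = 1, i = 0.
Intersections between consecutive envelope lines give the roots: for adjacent envelope indices i < j the intersection is x = (a_i − a_j) / (j − i). Reading off the sorted break points: {-5, -3, 0, 4}.
Verification: at each break x_0, at least two indices attain the minimum of min_i(a_i + i · x_0).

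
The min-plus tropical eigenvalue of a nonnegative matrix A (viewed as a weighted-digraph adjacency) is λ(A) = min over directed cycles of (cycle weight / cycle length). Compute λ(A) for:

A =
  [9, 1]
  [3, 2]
λ(A) = 2

Enumerate directed cycles and compute their means (weight / length). Sample:
  cycle 0 → 0: weight = 9, length = 1, mean = 9/1 ≈ 9.000
  cycle 1 → 1: weight = 2, length = 1, mean = 2/1 ≈ 2.000
  cycle 0 → 1 → 0: weight = 4, length = 2, mean = 4/2 ≈ 2.000
  cycle 1 → 0 → 1: weight = 4, length = 2, mean = 4/2 ≈ 2.000
Minimum mean = 2.000, attained e.g. along the cycle 1 → 1 with weight 2 and length 1. So λ(A) = 2/1 = 2.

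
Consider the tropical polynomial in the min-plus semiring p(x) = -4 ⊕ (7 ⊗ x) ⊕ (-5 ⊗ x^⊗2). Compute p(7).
p(7) = -4

A tropical monomial a ⊗ x^⊗i evaluates to a + i · x. Evaluating each term at x = 7:
  Term 0 contributes -4 + 0 · 7 = -4
  Term 1 contributes 7 + 1 · 7 = 14
  Term 2 contributes -5 + 2 · 7 = 9
p(7) = ⊕ of these = min[-4, 14, 9] = -4.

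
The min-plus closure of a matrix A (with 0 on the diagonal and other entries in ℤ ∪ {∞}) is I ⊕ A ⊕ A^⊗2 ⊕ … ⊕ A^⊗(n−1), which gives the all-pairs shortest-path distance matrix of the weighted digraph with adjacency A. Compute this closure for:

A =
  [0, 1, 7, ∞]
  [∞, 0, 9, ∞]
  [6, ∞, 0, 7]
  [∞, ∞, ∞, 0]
Closure =
  [0, 1, 7, 14]
  [15, 0, 9, 16]
  [6, 7, 0, 7]
  [∞, ∞, ∞, 0]

This is the Floyd-Warshall all-pairs shortest-path computation. For each intermediate vertex k = 0, 1, …, 3, update dist[i][j] ← min(dist[i][j], dist[i][k] + dist[k][j]). The final matrix gives, for each (i, j), the minimum total weight of any directed path from i to j (possibly empty when i = j).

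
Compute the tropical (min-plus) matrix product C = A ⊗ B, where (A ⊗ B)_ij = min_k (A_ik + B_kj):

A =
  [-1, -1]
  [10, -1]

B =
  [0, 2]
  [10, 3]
A ⊗ B =
  [-1, 1]
  [9, 2]

Apply the min-plus product entry-by-entry:
  C[0][0] = min over k of (A[0][0] + B[0][0] = -1 + 0 = -1, A[0][1] + B[1][0] = -1 + 10 = 9) = -1 (attained at k = 0)
  C[0][1] = min over k of (A[0][0] + B[0][1] = -1 + 2 = 1, A[0][1] + B[1][1] = -1 + 3 = 2) = 1 (attained at k = 0)
  C[1][0] = min over k of (A[1][0] + B[0][0] = 10 + 0 = 10, A[1][1] + B[1][0] = -1 + 10 = 9) = 9 (attained at k = 1)
  C[1][1] = min over k of (A[1][0] + B[0][1] = 10 + 2 = 12, A[1][1] + B[1][1] = -1 + 3 = 2) = 2 (attained at k = 1)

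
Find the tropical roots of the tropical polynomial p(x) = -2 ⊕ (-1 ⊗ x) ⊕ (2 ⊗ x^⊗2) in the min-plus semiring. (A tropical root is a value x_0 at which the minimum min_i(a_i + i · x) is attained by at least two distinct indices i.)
Roots: {-3, -1}

Each tropical root is a break point of the lower envelope of the lines y = a_i + i · x (there are 3 lines, with slopes 0, 1, ..., 2). Only the lines that attain the minimum somewhere contribute to roots; other lines are dominated. Here the surviving (envelope) indices are i = 2, i = 1, i = 0.
Intersections between consecutive envelope lines give the roots: for adjacent envelope indices i < j the intersection is x = (a_i − a_j) / (j − i). Reading off the sorted break points: {-3, -1}.
Verification: at each break x_0, at least two indices attain the minimum of min_i(a_i + i · x_0).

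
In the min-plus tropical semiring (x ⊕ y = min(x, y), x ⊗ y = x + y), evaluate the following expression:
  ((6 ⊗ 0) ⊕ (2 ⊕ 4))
((6 ⊗ 0) ⊕ (2 ⊕ 4)) = 2

Expand innermost to outermost. Recall ⊕ takes the minimum of its arguments and ⊗ takes their sum. Working out the expression ((6 ⊗ 0) ⊕ (2 ⊕ 4)) gives 2.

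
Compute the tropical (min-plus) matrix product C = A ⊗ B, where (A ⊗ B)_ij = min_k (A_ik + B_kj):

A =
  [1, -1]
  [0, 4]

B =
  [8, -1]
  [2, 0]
A ⊗ B =
  [1, -1]
  [6, -1]

Apply the min-plus product entry-by-entry:
  C[0][0] = min over k of (A[0][0] + B[0][0] = 1 + 8 = 9, A[0][1] + B[1][0] = -1 + 2 = 1) = 1 (attained at k = 1)
  C[0][1] = min over k of (A[0][0] + B[0][1] = 1 + -1 = 0, A[0][1] + B[1][1] = -1 + 0 = -1) = -1 (attained at k = 1)
  C[1][0] = min over k of (A[1][0] + B[0][0] = 0 + 8 = 8, A[1][1] + B[1][0] = 4 + 2 = 6) = 6 (attained at k = 1)
  C[1][1] = min over k of (A[1][0] + B[0][1] = 0 + -1 = -1, A[1][1] + B[1][1] = 4 + 0 = 4) = -1 (attained at k = 0)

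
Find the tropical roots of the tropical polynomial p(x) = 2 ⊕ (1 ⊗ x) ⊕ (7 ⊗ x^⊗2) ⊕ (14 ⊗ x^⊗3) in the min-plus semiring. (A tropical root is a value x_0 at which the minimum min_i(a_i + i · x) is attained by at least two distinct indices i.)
Roots: {-7, -6, 1}

Each tropical root is a break point of the lower envelope of the lines y = a_i + i · x (there are 4 lines, with slopes 0, 1, ..., 3). Only the lines that attain the minimum somewhere contribute to roots; other lines are dominated. Here the surviving (envelope) indices are i = 3, i = 2, i = 1, i = 0.
Intersections between consecutive envelope lines give the roots: for adjacent envelope indices i < j the intersection is x = (a_i − a_j) / (j − i). Reading off the sorted break points: {-7, -6, 1}.
Verification: at each break x_0, at least two indices attain the minimum of min_i(a_i + i · x_0).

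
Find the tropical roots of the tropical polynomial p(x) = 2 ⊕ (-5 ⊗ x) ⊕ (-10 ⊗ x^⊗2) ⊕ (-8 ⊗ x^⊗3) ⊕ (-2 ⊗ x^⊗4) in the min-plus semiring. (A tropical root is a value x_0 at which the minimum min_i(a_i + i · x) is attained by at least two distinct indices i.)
Roots: {-6, -2, 5, 7}

Each tropical root is a break point of the lower envelope of the lines y = a_i + i · x (there are 5 lines, with slopes 0, 1, ..., 4). Only the lines that attain the minimum somewhere contribute to roots; other lines are dominated. Here the surviving (envelope) indices are i = 4, i = 3, i = 2, i = 1, i = 0.
Intersections between consecutive envelope lines give the roots: for adjacent envelope indices i < j the intersection is x = (a_i − a_j) / (j − i). Reading off the sorted break points: {-6, -2, 5, 7}.
Verification: at each break x_0, at least two indices attain the minimum of min_i(a_i + i · x_0).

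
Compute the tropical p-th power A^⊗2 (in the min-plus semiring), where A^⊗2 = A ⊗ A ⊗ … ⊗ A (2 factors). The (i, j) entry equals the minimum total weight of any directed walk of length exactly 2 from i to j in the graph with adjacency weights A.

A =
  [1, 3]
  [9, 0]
A^⊗2 =
  [2, 3]
  [9, 0]

Each entry (A^⊗2)_ij equals the minimum over all length-2 walks i = v_0 → v_1 → … → v_2 = j of Σ_t A[v_t][v_{t+1}]. For example, for (i, j) = (0, 1) we minimise over 2 possible intermediate vertex sequences; the minimum is 3, attained along the walk 0 → 1 → 1.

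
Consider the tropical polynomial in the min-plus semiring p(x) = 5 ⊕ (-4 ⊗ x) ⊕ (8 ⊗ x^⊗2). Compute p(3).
p(3) = -1

A tropical monomial a ⊗ x^⊗i evaluates to a + i · x. Evaluating each term at x = 3:
  Term 0 contributes 5 + 0 · 3 = 5
  Term 1 contributes -4 + 1 · 3 = -1
  Term 2 contributes 8 + 2 · 3 = 14
p(3) = ⊕ of these = min[5, -1, 14] = -1.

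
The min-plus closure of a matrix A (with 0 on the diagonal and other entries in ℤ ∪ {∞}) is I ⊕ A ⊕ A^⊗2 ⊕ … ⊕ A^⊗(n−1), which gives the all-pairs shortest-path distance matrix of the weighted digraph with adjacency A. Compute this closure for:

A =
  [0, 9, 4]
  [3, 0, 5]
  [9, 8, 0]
Closure =
  [0, 9, 4]
  [3, 0, 5]
  [9, 8, 0]

This is the Floyd-Warshall all-pairs shortest-path computation. For each intermediate vertex k = 0, 1, …, 2, update dist[i][j] ← min(dist[i][j], dist[i][k] + dist[k][j]). The final matrix gives, for each (i, j), the minimum total weight of any directed path from i to j (possibly empty when i = j).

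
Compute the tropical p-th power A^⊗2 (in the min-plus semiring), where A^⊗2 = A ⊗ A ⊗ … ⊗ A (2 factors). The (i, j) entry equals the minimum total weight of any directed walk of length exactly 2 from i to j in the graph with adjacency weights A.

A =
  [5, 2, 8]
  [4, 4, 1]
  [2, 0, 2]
A^⊗2 =
  [6, 6, 3]
  [3, 1, 3]
  [4, 2, 1]

Each entry (A^⊗2)_ij equals the minimum over all length-2 walks i = v_0 → v_1 → … → v_2 = j of Σ_t A[v_t][v_{t+1}]. For example, for (i, j) = (0, 2) we minimise over 3 possible intermediate vertex sequences; the minimum is 3, attained along the walk 0 → 1 → 2.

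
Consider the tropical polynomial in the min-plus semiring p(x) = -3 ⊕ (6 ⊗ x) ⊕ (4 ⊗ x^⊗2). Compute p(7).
p(7) = -3

A tropical monomial a ⊗ x^⊗i evaluates to a + i · x. Evaluating each term at x = 7:
  Term 0 contributes -3 + 0 · 7 = -3
  Term 1 contributes 6 + 1 · 7 = 13
  Term 2 contributes 4 + 2 · 7 = 18
p(7) = ⊕ of these = min[-3, 13, 18] = -3.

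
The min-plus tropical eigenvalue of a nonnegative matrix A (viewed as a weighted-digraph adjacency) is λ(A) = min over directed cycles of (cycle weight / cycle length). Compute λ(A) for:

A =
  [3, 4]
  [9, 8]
λ(A) = 3

Enumerate directed cycles and compute their means (weight / length). Sample:
  cycle 0 → 0: weight = 3, length = 1, mean = 3/1 ≈ 3.000
  cycle 1 → 1: weight = 8, length = 1, mean = 8/1 ≈ 8.000
  cycle 0 → 1 → 0: weight = 13, length = 2, mean = 13/2 ≈ 6.500
  cycle 1 → 0 → 1: weight = 13, length = 2, mean = 13/2 ≈ 6.500
Minimum mean = 3.000, attained e.g. along the cycle 0 → 0 with weight 3 and length 1. So λ(A) = 3/1 = 3.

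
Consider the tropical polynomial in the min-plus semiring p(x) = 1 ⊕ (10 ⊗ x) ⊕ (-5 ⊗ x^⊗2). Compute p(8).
p(8) = 1

A tropical monomial a ⊗ x^⊗i evaluates to a + i · x. Evaluating each term at x = 8:
  Term 0 contributes 1 + 0 · 8 = 1
  Term 1 contributes 10 + 1 · 8 = 18
  Term 2 contributes -5 + 2 · 8 = 11
p(8) = ⊕ of these = min[1, 18, 11] = 1.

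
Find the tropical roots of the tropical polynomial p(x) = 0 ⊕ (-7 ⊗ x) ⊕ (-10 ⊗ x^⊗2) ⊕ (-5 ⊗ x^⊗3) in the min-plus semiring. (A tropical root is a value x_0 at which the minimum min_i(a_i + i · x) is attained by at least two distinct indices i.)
Roots: {-5, 3, 7}

Each tropical root is a break point of the lower envelope of the lines y = a_i + i · x (there are 4 lines, with slopes 0, 1, ..., 3). Only the lines that attain the minimum somewhere contribute to roots; other lines are dominated. Here the surviving (envelope) indices are i = 3, i = 2, i = 1, i = 0.
Intersections between consecutive envelope lines give the roots: for adjacent envelope indices i < j the intersection is x = (a_i − a_j) / (j − i). Reading off the sorted break points: {-5, 3, 7}.
Verification: at each break x_0, at least two indices attain the minimum of min_i(a_i + i · x_0).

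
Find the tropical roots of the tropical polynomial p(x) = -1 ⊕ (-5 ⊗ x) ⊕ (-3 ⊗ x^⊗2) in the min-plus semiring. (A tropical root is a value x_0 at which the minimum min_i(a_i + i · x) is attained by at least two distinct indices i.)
Roots: {-2, 4}

Each tropical root is a break point of the lower envelope of the lines y = a_i + i · x (there are 3 lines, with slopes 0, 1, ..., 2). Only the lines that attain the minimum somewhere contribute to roots; other lines are dominated. Here the surviving (envelope) indices are i = 2, i = 1, i = 0.
Intersections between consecutive envelope lines give the roots: for adjacent envelope indices i < j the intersection is x = (a_i − a_j) / (j − i). Reading off the sorted break points: {-2, 4}.
Verification: at each break x_0, at least two indices attain the minimum of min_i(a_i + i · x_0).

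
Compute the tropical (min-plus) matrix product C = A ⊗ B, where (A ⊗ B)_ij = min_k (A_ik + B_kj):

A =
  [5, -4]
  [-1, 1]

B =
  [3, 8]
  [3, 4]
A ⊗ B =
  [-1, 0]
  [2, 5]

Apply the min-plus product entry-by-entry:
  C[0][0] = min over k of (A[0][0] + B[0][0] = 5 + 3 = 8, A[0][1] + B[1][0] = -4 + 3 = -1) = -1 (attained at k = 1)
  C[0][1] = min over k of (A[0][0] + B[0][1] = 5 + 8 = 13, A[0][1] + B[1][1] = -4 + 4 = 0) = 0 (attained at k = 1)
  C[1][0] = min over k of (A[1][0] + B[0][0] = -1 + 3 = 2, A[1][1] + B[1][0] = 1 + 3 = 4) = 2 (attained at k = 0)
  C[1][1] = min over k of (A[1][0] + B[0][1] = -1 + 8 = 7, A[1][1] + B[1][1] = 1 + 4 = 5) = 5 (attained at k = 1)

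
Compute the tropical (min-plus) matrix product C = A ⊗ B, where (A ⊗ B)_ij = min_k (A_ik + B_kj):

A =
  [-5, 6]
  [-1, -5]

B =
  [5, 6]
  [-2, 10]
A ⊗ B =
  [0, 1]
  [-7, 5]

Apply the min-plus product entry-by-entry:
  C[0][0] = min over k of (A[0][0] + B[0][0] = -5 + 5 = 0, A[0][1] + B[1][0] = 6 + -2 = 4) = 0 (attained at k = 0)
  C[0][1] = min over k of (A[0][0] + B[0][1] = -5 + 6 = 1, A[0][1] + B[1][1] = 6 + 10 = 16) = 1 (attained at k = 0)
  C[1][0] = min over k of (A[1][0] + B[0][0] = -1 + 5 = 4, A[1][1] + B[1][0] = -5 + -2 = -7) = -7 (attained at k = 1)
  C[1][1] = min over k of (A[1][0] + B[0][1] = -1 + 6 = 5, A[1][1] + B[1][1] = -5 + 10 = 5) = 5 (attained at k = 0)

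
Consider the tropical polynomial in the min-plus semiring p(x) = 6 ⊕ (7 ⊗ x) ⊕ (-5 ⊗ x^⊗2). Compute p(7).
p(7) = 6

A tropical monomial a ⊗ x^⊗i evaluates to a + i · x. Evaluating each term at x = 7:
  Term 0 contributes 6 + 0 · 7 = 6
  Term 1 contributes 7 + 1 · 7 = 14
  Term 2 contributes -5 + 2 · 7 = 9
p(7) = ⊕ of these = min[6, 14, 9] = 6.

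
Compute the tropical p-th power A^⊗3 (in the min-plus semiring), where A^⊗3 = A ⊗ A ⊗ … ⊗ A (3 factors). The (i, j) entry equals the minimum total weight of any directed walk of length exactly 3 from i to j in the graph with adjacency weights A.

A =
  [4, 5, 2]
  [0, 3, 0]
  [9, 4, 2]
A^⊗3 =
  [6, 8, 6]
  [4, 6, 4]
  [6, 8, 6]

Each entry (A^⊗3)_ij equals the minimum over all length-3 walks i = v_0 → v_1 → … → v_3 = j of Σ_t A[v_t][v_{t+1}]. For example, for (i, j) = (0, 2) we minimise over 9 possible intermediate vertex sequences; the minimum is 6, attained along the walk 0 → 2 → 1 → 2.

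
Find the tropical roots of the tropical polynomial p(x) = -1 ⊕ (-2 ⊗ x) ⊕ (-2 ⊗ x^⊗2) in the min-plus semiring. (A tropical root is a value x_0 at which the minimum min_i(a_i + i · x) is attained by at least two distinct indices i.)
Roots: {0, 1}

Each tropical root is a break point of the lower envelope of the lines y = a_i + i · x (there are 3 lines, with slopes 0, 1, ..., 2). Only the lines that attain the minimum somewhere contribute to roots; other lines are dominated. Here the surviving (envelope) indices are i = 2, i = 1, i = 0.
Intersections between consecutive envelope lines give the roots: for adjacent envelope indices i < j the intersection is x = (a_i − a_j) / (j − i). Reading off the sorted break points: {0, 1}.
Verification: at each break x_0, at least two indices attain the minimum of min_i(a_i + i · x_0).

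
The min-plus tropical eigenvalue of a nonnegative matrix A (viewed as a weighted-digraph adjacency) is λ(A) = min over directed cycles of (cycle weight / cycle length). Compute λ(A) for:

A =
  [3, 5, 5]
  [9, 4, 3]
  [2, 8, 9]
λ(A) = 3

Enumerate directed cycles and compute their means (weight / length). Sample:
  cycle 0 → 0: weight = 3, length = 1, mean = 3/1 ≈ 3.000
  cycle 1 → 1: weight = 4, length = 1, mean = 4/1 ≈ 4.000
  cycle 2 → 2: weight = 9, length = 1, mean = 9/1 ≈ 9.000
  cycle 0 → 1 → 0: weight = 14, length = 2, mean = 14/2 ≈ 7.000
  cycle 0 → 2 → 0: weight = 7, length = 2, mean = 7/2 ≈ 3.500
  cycle 1 → 0 → 1: weight = 14, length = 2, mean = 14/2 ≈ 7.000
Minimum mean = 3.000, attained e.g. along the cycle 0 → 0 with weight 3 and length 1. So λ(A) = 3/1 = 3.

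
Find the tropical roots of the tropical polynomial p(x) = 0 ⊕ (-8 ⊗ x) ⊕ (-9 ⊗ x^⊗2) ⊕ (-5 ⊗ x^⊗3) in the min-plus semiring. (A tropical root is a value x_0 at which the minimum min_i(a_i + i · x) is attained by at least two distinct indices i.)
Roots: {-4, 1, 8}

Each tropical root is a break point of the lower envelope of the lines y = a_i + i · x (there are 4 lines, with slopes 0, 1, ..., 3). Only the lines that attain the minimum somewhere contribute to roots; other lines are dominated. Here the surviving (envelope) indices are i = 3, i = 2, i = 1, i = 0.
Intersections between consecutive envelope lines give the roots: for adjacent envelope indices i < j the intersection is x = (a_i − a_j) / (j − i). Reading off the sorted break points: {-4, 1, 8}.
Verification: at each break x_0, at least two indices attain the minimum of min_i(a_i + i · x_0).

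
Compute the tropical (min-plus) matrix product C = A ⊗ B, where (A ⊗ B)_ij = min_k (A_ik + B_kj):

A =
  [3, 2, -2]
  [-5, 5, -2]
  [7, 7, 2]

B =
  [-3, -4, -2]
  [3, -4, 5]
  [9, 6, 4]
A ⊗ B =
  [0, -2, 1]
  [-8, -9, -7]
  [4, 3, 5]

Apply the min-plus product entry-by-entry:
  C[0][0] = min over k of (A[0][0] + B[0][0] = 3 + -3 = 0, A[0][1] + B[1][0] = 2 + 3 = 5, A[0][2] + B[2][0] = -2 + 9 = 7) = 0 (attained at k = 0)
  C[0][1] = min over k of (A[0][0] + B[0][1] = 3 + -4 = -1, A[0][1] + B[1][1] = 2 + -4 = -2, A[0][2] + B[2][1] = -2 + 6 = 4) = -2 (attained at k = 1)
  C[0][2] = min over k of (A[0][0] + B[0][2] = 3 + -2 = 1, A[0][1] + B[1][2] = 2 + 5 = 7, A[0][2] + B[2][2] = -2 + 4 = 2) = 1 (attained at k = 0)
  C[1][0] = min over k of (A[1][0] + B[0][0] = -5 + -3 = -8, A[1][1] + B[1][0] = 5 + 3 = 8, A[1][2] + B[2][0] = -2 + 9 = 7) = -8 (attained at k = 0)
  C[1][1] = min over k of (A[1][0] + B[0][1] = -5 + -4 = -9, A[1][1] + B[1][1] = 5 + -4 = 1, A[1][2] + B[2][1] = -2 + 6 = 4) = -9 (attained at k = 0)
  C[1][2] = min over k of (A[1][0] + B[0][2] = -5 + -2 = -7, A[1][1] + B[1][2] = 5 + 5 = 10, A[1][2] + B[2][2] = -2 + 4 = 2) = -7 (attained at k = 0)
  C[2][0] = min over k of (A[2][0] + B[0][0] = 7 + -3 = 4, A[2][1] + B[1][0] = 7 + 3 = 10, A[2][2] + B[2][0] = 2 + 9 = 11) = 4 (attained at k = 0)
  C[2][1] = min over k of (A[2][0] + B[0][1] = 7 + -4 = 3, A[2][1] + B[1][1] = 7 + -4 = 3, A[2][2] + B[2][1] = 2 + 6 = 8) = 3 (attained at k = 0)
  C[2][2] = min over k of (A[2][0] + B[0][2] = 7 + -2 = 5, A[2][1] + B[1][2] = 7 + 5 = 12, A[2][2] + B[2][2] = 2 + 4 = 6) = 5 (attained at k = 0)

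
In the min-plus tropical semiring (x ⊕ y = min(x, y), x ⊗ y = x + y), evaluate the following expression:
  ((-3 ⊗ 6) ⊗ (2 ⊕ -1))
((-3 ⊗ 6) ⊗ (2 ⊕ -1)) = 2

Expand innermost to outermost. Recall ⊕ takes the minimum of its arguments and ⊗ takes their sum. Working out the expression ((-3 ⊗ 6) ⊗ (2 ⊕ -1)) gives 2.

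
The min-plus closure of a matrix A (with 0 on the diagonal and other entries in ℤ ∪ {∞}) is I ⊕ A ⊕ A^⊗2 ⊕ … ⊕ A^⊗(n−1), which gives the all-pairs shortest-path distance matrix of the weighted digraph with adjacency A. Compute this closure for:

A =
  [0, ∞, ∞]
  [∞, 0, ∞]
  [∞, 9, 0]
Closure =
  [0, ∞, ∞]
  [∞, 0, ∞]
  [∞, 9, 0]

This is the Floyd-Warshall all-pairs shortest-path computation. For each intermediate vertex k = 0, 1, …, 2, update dist[i][j] ← min(dist[i][j], dist[i][k] + dist[k][j]). The final matrix gives, for each (i, j), the minimum total weight of any directed path from i to j (possibly empty when i = j).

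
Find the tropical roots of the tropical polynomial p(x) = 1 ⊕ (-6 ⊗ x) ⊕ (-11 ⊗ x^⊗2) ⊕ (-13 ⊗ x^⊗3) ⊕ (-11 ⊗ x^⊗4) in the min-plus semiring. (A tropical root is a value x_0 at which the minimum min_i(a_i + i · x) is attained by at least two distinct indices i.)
Roots: {-2, 2, 5, 7}

Each tropical root is a break point of the lower envelope of the lines y = a_i + i · x (there are 5 lines, with slopes 0, 1, ..., 4). Only the lines that attain the minimum somewhere contribute to roots; other lines are dominated. Here the surviving (envelope) indices are i = 4, i = 3, i = 2, i = 1, i = 0.
Intersections between consecutive envelope lines give the roots: for adjacent envelope indices i < j the intersection is x = (a_i − a_j) / (j − i). Reading off the sorted break points: {-2, 2, 5, 7}.
Verification: at each break x_0, at least two indices attain the minimum of min_i(a_i + i · x_0).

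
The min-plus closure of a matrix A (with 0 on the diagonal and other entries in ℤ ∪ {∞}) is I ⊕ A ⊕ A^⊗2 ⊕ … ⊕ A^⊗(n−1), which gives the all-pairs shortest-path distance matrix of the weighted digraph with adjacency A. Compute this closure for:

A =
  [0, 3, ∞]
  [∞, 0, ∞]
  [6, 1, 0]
Closure =
  [0, 3, ∞]
  [∞, 0, ∞]
  [6, 1, 0]

This is the Floyd-Warshall all-pairs shortest-path computation. For each intermediate vertex k = 0, 1, …, 2, update dist[i][j] ← min(dist[i][j], dist[i][k] + dist[k][j]). The final matrix gives, for each (i, j), the minimum total weight of any directed path from i to j (possibly empty when i = j).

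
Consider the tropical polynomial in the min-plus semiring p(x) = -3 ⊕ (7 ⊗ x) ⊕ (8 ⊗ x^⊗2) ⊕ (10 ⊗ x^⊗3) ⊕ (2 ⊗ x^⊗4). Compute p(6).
p(6) = -3

A tropical monomial a ⊗ x^⊗i evaluates to a + i · x. Evaluating each term at x = 6:
  Term 0 contributes -3 + 0 · 6 = -3
  Term 1 contributes 7 + 1 · 6 = 13
  Term 2 contributes 8 + 2 · 6 = 20
  Term 3 contributes 10 + 3 · 6 = 28
  Term 4 contributes 2 + 4 · 6 = 26
p(6) = ⊕ of these = min[-3, 13, 20, 28, 26] = -3.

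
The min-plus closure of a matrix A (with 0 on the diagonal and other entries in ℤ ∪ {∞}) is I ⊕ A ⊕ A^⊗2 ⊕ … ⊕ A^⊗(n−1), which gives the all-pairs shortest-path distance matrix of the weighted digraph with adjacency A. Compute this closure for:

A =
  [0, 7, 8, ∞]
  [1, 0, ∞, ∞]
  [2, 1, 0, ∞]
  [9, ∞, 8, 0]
Closure =
  [0, 7, 8, ∞]
  [1, 0, 9, ∞]
  [2, 1, 0, ∞]
  [9, 9, 8, 0]

This is the Floyd-Warshall all-pairs shortest-path computation. For each intermediate vertex k = 0, 1, …, 3, update dist[i][j] ← min(dist[i][j], dist[i][k] + dist[k][j]). The final matrix gives, for each (i, j), the minimum total weight of any directed path from i to j (possibly empty when i = j).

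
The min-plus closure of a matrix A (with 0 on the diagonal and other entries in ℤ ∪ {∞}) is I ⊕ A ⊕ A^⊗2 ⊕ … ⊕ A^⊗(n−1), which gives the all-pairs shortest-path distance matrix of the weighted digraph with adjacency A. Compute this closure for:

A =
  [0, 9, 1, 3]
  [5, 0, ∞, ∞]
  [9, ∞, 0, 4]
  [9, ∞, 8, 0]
Closure =
  [0, 9, 1, 3]
  [5, 0, 6, 8]
  [9, 18, 0, 4]
  [9, 18, 8, 0]

This is the Floyd-Warshall all-pairs shortest-path computation. For each intermediate vertex k = 0, 1, …, 3, update dist[i][j] ← min(dist[i][j], dist[i][k] + dist[k][j]). The final matrix gives, for each (i, j), the minimum total weight of any directed path from i to j (possibly empty when i = j).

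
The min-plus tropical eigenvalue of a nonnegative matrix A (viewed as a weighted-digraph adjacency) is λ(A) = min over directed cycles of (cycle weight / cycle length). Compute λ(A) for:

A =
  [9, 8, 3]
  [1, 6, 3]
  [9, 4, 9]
λ(A) = 8/3

Enumerate directed cycles and compute their means (weight / length). Sample:
  cycle 0 → 0: weight = 9, length = 1, mean = 9/1 ≈ 9.000
  cycle 1 → 1: weight = 6, length = 1, mean = 6/1 ≈ 6.000
  cycle 2 → 2: weight = 9, length = 1, mean = 9/1 ≈ 9.000
  cycle 0 → 1 → 0: weight = 9, length = 2, mean = 9/2 ≈ 4.500
  cycle 0 → 2 → 0: weight = 12, length = 2, mean = 12/2 ≈ 6.000
  cycle 1 → 0 → 1: weight = 9, length = 2, mean = 9/2 ≈ 4.500
Minimum mean = 2.667, attained e.g. along the cycle 0 → 2 → 1 → 0 with weight 8 and length 3. So λ(A) = 8/3 = 8/3.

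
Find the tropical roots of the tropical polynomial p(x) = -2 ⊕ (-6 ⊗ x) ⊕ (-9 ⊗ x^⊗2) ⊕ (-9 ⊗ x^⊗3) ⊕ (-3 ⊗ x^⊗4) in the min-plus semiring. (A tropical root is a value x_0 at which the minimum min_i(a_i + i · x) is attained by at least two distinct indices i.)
Roots: {-6, 0, 3, 4}

Each tropical root is a break point of the lower envelope of the lines y = a_i + i · x (there are 5 lines, with slopes 0, 1, ..., 4). Only the lines that attain the minimum somewhere contribute to roots; other lines are dominated. Here the surviving (envelope) indices are i = 4, i = 3, i = 2, i = 1, i = 0.
Intersections between consecutive envelope lines give the roots: for adjacent envelope indices i < j the intersection is x = (a_i − a_j) / (j − i). Reading off the sorted break points: {-6, 0, 3, 4}.
Verification: at each break x_0, at least two indices attain the minimum of min_i(a_i + i · x_0).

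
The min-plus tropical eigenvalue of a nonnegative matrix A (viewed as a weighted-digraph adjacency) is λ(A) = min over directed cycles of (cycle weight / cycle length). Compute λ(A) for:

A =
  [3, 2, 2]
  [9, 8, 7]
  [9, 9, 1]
λ(A) = 1

Enumerate directed cycles and compute their means (weight / length). Sample:
  cycle 0 → 0: weight = 3, length = 1, mean = 3/1 ≈ 3.000
  cycle 1 → 1: weight = 8, length = 1, mean = 8/1 ≈ 8.000
  cycle 2 → 2: weight = 1, length = 1, mean = 1/1 ≈ 1.000
  cycle 0 → 1 → 0: weight = 11, length = 2, mean = 11/2 ≈ 5.500
  cycle 0 → 2 → 0: weight = 11, length = 2, mean = 11/2 ≈ 5.500
  cycle 1 → 0 → 1: weight = 11, length = 2, mean = 11/2 ≈ 5.500
Minimum mean = 1.000, attained e.g. along the cycle 2 → 2 with weight 1 and length 1. So λ(A) = 1/1 = 1.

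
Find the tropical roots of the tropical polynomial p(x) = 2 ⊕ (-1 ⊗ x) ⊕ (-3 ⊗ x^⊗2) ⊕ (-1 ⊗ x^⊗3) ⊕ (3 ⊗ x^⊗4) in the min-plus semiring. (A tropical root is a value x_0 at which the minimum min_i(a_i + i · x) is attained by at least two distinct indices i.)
Roots: {-4, -2, 2, 3}

Each tropical root is a break point of the lower envelope of the lines y = a_i + i · x (there are 5 lines, with slopes 0, 1, ..., 4). Only the lines that attain the minimum somewhere contribute to roots; other lines are dominated. Here the surviving (envelope) indices are i = 4, i = 3, i = 2, i = 1, i = 0.
Intersections between consecutive envelope lines give the roots: for adjacent envelope indices i < j the intersection is x = (a_i − a_j) / (j − i). Reading off the sorted break points: {-4, -2, 2, 3}.
Verification: at each break x_0, at least two indices attain the minimum of min_i(a_i + i · x_0).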